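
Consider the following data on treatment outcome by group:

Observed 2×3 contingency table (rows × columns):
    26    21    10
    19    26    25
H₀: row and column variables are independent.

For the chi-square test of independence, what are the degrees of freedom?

df = (r−1)(c−1) = (2−1)·(3−1) = 2

degrees of freedom = 2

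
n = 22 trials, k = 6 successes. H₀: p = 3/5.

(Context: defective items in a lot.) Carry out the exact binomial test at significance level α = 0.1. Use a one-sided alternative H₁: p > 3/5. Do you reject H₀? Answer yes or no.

Exact binomial: n=22, k=6, p₀=3/5=0.6000
P(X≥6) from Σ C(n,i)·p₀^i·(1−p₀)^(n−i)
p-value (one-sided, H₁ greater) = 0.99957
At α=0.1: p ≥ α → fail to reject H₀

reject H₀: no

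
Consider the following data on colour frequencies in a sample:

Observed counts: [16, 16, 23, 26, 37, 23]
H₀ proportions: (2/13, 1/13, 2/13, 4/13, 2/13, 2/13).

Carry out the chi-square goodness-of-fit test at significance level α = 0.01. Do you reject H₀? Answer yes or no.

reject H₀: yes

n = 141; E_i = n·p_i = [21.69, 10.85, 21.69, 43.38, 21.69, 21.69]
χ² = (16−21.69)²/21.69 + (16−10.85)²/10.85 + (23−21.69)²/21.69 + (26−43.38)²/43.38 + (37−21.69)²/21.69 + (23−21.69)²/21.69 = 21.8688
df = 5
p-value (upper-tail) = 0.00055
At α=0.01: p < α → reject H₀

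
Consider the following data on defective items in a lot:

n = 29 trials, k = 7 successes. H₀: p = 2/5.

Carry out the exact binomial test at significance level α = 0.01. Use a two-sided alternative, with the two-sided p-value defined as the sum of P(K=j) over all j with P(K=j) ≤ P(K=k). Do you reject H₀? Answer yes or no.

reject H₀: no

Exact binomial: n=29, k=7, p₀=2/5=0.4000
P(X=j) = C(n,j)·p₀^j·(1−p₀)^(n−j); p = Σ P(X=j) over j with P(X=j) ≤ P(X=7)
p-value (two-sided) = 0.08987
At α=0.01: p ≥ α → fail to reject H₀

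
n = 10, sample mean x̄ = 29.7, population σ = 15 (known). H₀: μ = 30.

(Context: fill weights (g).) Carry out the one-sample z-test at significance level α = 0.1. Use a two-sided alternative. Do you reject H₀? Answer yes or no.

SE = σ/√n = 15/√10 = 4.7434
z = (x̄−μ₀)/SE = (29.7−30)/4.7434 = -0.0632
p-value (two-sided) = 0.94957
At α=0.1: p ≥ α → fail to reject H₀

reject H₀: no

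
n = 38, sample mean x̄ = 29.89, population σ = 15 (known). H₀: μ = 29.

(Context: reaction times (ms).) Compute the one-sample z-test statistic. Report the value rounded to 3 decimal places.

test statistic = 0.366

SE = σ/√n = 15/√38 = 2.4333
z = (x̄−μ₀)/SE = (29.89−29)/2.4333 = 0.3658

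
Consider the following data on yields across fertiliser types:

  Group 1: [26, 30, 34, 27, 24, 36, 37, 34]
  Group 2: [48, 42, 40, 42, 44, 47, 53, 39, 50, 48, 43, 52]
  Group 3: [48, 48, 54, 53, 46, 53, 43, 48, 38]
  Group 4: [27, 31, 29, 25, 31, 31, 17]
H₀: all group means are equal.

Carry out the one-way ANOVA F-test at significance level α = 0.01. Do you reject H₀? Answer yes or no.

Group means [31.00, 45.67, 47.89, 27.29], grand mean 39.389
SSB = Σnᵢ(x̄ᵢ−x̄)² = 2711.571; SSW = ΣΣ(x−x̄ᵢ)² = 778.984
MSB = 2711.571/3 = 903.8571; MSW = 778.984/32 = 24.3433
F = MSB/MSW = 37.1297
df = (3, 32)
p-value (upper-tail) = 0.00000
At α=0.01: p < α → reject H₀

reject H₀: yes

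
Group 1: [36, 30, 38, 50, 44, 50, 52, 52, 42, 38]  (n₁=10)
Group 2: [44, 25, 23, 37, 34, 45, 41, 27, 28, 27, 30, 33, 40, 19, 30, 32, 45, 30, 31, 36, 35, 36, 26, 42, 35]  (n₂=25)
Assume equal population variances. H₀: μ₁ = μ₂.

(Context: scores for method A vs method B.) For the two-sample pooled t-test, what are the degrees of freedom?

degrees of freedom = 33

df = n₁ + n₂ − 2 = 10 + 25 − 2 = 33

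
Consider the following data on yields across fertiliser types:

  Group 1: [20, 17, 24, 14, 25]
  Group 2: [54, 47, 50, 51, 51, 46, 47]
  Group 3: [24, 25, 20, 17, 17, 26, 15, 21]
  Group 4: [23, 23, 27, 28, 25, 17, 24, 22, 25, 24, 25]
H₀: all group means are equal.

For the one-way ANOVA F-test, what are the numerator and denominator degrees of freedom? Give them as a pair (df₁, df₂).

k = 4 groups, N = 31 total
df = (k−1, N−k) = (4−1, 31−4) = (3, 27)

degrees of freedom = [3, 27]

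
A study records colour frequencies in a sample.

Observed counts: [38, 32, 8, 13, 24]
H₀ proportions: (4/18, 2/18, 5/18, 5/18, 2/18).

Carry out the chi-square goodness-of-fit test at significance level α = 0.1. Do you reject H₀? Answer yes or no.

reject H₀: yes

n = 115; E_i = n·p_i = [25.56, 12.78, 31.94, 31.94, 12.78]
χ² = (38−25.56)²/25.56 + (32−12.78)²/12.78 + (8−31.94)²/31.94 + (13−31.94)²/31.94 + (24−12.78)²/12.78 = 74.0157
df = 4
p-value (upper-tail) = 0.00000
At α=0.1: p < α → reject H₀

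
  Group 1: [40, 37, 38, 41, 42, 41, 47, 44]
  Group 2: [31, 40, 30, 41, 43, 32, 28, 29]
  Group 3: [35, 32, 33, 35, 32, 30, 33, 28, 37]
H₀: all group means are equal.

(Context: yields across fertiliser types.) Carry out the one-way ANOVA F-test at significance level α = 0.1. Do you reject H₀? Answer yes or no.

Group means [41.25, 34.25, 32.78], grand mean 35.960
SSB = Σnᵢ(x̄ᵢ−x̄)² = 338.404; SSW = ΣΣ(x−x̄ᵢ)² = 386.556
MSB = 338.404/2 = 169.2022; MSW = 386.556/22 = 17.5707
F = MSB/MSW = 9.6298
df = (2, 22)
p-value (upper-tail) = 0.00099
At α=0.1: p < α → reject H₀

reject H₀: yes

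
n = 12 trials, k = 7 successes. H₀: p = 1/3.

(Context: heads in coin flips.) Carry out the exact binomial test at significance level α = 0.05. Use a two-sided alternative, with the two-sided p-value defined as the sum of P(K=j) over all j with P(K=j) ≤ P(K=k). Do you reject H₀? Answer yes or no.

Exact binomial: n=12, k=7, p₀=1/3=0.3333
P(X=j) = C(n,j)·p₀^j·(1−p₀)^(n−j); p = Σ P(X=j) over j with P(X=j) ≤ P(X=7)
p-value (two-sided) = 0.12040
At α=0.05: p ≥ α → fail to reject H₀

reject H₀: no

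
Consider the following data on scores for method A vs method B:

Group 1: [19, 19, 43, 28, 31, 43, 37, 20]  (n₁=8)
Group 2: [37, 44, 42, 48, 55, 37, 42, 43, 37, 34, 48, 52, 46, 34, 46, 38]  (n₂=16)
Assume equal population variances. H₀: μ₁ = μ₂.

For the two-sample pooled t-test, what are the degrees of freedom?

degrees of freedom = 22

df = n₁ + n₂ − 2 = 8 + 16 − 2 = 22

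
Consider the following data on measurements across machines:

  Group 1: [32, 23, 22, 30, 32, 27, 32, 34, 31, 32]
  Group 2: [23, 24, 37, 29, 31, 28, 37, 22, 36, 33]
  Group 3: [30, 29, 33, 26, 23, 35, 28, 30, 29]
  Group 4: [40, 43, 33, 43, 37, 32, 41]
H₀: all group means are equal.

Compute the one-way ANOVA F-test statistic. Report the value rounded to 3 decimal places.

test statistic = 7.027

Group means [29.50, 30.00, 29.22, 38.43], grand mean 31.306
SSB = Σnᵢ(x̄ᵢ−x̄)² = 443.869; SSW = ΣΣ(x−x̄ᵢ)² = 673.770
MSB = 443.869/3 = 147.9563; MSW = 673.770/32 = 21.0553
F = MSB/MSW = 7.0270
df = (3, 32)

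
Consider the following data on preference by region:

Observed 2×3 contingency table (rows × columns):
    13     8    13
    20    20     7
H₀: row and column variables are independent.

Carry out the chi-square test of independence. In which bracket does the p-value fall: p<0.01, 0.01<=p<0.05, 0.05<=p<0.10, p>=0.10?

p-value bracket: 0.01<=p<0.05

Row totals [34, 47], col totals [33, 28, 20], n=81
χ² = (13−13.85)²/13.85 + (8−11.75)²/11.75 + (13−8.40)²/8.40 + (20−19.15)²/19.15 + (20−16.25)²/16.25 + (7−11.60)²/11.60 = 6.5089
df = 2
p-value (upper-tail) = 0.03860
→ bracket: 0.01<=p<0.05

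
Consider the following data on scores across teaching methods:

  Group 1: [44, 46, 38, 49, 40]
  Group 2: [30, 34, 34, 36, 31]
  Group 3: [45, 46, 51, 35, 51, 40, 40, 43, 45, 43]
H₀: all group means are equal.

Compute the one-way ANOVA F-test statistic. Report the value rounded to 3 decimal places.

test statistic = 11.423

Group means [43.40, 33.00, 43.90], grand mean 41.050
SSB = Σnᵢ(x̄ᵢ−x̄)² = 432.850; SSW = ΣΣ(x−x̄ᵢ)² = 322.100
MSB = 432.850/2 = 216.4250; MSW = 322.100/17 = 18.9471
F = MSB/MSW = 11.4226
df = (2, 17)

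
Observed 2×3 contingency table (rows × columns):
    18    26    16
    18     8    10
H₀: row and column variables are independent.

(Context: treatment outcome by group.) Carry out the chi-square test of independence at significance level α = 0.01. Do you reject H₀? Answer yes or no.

Row totals [60, 36], col totals [36, 34, 26], n=96
χ² = (18−22.50)²/22.50 + (26−21.25)²/21.25 + (16−16.25)²/16.25 + (18−13.50)²/13.50 + (8−12.75)²/12.75 + (10−9.75)²/9.75 = 5.2416
df = 2
p-value (upper-tail) = 0.07274
At α=0.01: p ≥ α → fail to reject H₀

reject H₀: no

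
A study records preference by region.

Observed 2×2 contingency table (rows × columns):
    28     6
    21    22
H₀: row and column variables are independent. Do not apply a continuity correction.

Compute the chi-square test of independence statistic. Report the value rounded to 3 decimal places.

test statistic = 9.217

Row totals [34, 43], col totals [49, 28], n=77
χ² = (28−21.64)²/21.64 + (6−12.36)²/12.36 + (21−27.36)²/27.36 + (22−15.64)²/15.64 = 9.2168
df = 1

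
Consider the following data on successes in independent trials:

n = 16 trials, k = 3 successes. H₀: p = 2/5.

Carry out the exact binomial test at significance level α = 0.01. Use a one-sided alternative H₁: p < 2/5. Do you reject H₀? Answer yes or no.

reject H₀: no

Exact binomial: n=16, k=3, p₀=2/5=0.4000
P(X≤3) from Σ C(n,i)·p₀^i·(1−p₀)^(n−i)
p-value (one-sided, H₁ less) = 0.06515
At α=0.01: p ≥ α → fail to reject H₀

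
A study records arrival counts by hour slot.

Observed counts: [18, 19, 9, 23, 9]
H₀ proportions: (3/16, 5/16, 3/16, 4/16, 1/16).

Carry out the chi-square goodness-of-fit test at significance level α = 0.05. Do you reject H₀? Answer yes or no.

n = 78; E_i = n·p_i = [14.62, 24.38, 14.62, 19.50, 4.88]
χ² = (18−14.62)²/14.62 + (19−24.38)²/24.38 + (9−14.62)²/14.62 + (23−19.50)²/19.50 + (9−4.88)²/4.88 = 8.2462
df = 4
p-value (upper-tail) = 0.08297
At α=0.05: p ≥ α → fail to reject H₀

reject H₀: no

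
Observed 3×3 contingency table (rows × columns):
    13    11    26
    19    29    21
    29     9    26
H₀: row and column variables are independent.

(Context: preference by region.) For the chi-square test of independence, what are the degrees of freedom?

df = (r−1)(c−1) = (3−1)·(3−1) = 4

degrees of freedom = 4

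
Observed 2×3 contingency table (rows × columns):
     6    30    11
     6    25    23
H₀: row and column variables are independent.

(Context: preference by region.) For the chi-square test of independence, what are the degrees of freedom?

degrees of freedom = 2

df = (r−1)(c−1) = (2−1)·(3−1) = 2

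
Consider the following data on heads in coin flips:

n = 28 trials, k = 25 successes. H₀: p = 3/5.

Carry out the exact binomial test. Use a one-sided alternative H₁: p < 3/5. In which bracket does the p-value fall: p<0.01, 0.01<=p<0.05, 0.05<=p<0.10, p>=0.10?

Exact binomial: n=28, k=25, p₀=3/5=0.6000
P(X≤25) from Σ C(n,i)·p₀^i·(1−p₀)^(n−i)
p-value (one-sided, H₁ less) = 0.99988
→ bracket: p>=0.10

p-value bracket: p>=0.10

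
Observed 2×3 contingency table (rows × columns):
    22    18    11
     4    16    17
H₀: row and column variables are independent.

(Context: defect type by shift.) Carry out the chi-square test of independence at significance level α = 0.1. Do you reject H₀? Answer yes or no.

reject H₀: yes

Row totals [51, 37], col totals [26, 34, 28], n=88
χ² = (22−15.07)²/15.07 + (18−19.70)²/19.70 + (11−16.23)²/16.23 + (4−10.93)²/10.93 + (16−14.30)²/14.30 + (17−11.77)²/11.77 = 11.9398
df = 2
p-value (upper-tail) = 0.00255
At α=0.1: p < α → reject H₀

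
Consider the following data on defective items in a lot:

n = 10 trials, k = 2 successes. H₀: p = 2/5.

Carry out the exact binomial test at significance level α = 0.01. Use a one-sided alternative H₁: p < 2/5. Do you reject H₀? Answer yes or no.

reject H₀: no

Exact binomial: n=10, k=2, p₀=2/5=0.4000
P(X≤2) from Σ C(n,i)·p₀^i·(1−p₀)^(n−i)
p-value (one-sided, H₁ less) = 0.16729
At α=0.01: p ≥ α → fail to reject H₀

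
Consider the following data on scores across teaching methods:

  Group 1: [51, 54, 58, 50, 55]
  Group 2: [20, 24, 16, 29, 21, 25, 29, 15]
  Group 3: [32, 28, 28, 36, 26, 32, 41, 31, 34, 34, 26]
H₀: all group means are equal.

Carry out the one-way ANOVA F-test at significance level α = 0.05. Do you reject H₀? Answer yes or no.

Group means [53.60, 22.38, 31.64], grand mean 33.125
SSB = Σnᵢ(x̄ᵢ−x̄)² = 3045.005; SSW = ΣΣ(x−x̄ᵢ)² = 449.620
MSB = 3045.005/2 = 1522.5023; MSW = 449.620/21 = 21.4105
F = MSB/MSW = 71.1101
df = (2, 21)
p-value (upper-tail) = 0.00000
At α=0.05: p < α → reject H₀

reject H₀: yes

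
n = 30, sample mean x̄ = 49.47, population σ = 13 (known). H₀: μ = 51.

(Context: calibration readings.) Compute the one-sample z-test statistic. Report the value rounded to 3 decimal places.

test statistic = -0.645

SE = σ/√n = 13/√30 = 2.3735
z = (x̄−μ₀)/SE = (49.47−51)/2.3735 = -0.6446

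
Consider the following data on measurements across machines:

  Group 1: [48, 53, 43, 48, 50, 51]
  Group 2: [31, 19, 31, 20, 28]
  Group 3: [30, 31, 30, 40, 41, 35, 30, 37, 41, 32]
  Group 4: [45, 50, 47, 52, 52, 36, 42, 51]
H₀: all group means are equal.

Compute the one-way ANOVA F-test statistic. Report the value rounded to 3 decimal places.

Group means [48.83, 25.80, 34.70, 46.88], grand mean 39.448
SSB = Σnᵢ(x̄ᵢ−x̄)² = 2126.564; SSW = ΣΣ(x−x̄ᵢ)² = 622.608
MSB = 2126.564/3 = 708.8547; MSW = 622.608/25 = 24.9043
F = MSB/MSW = 28.4631
df = (3, 25)

test statistic = 28.463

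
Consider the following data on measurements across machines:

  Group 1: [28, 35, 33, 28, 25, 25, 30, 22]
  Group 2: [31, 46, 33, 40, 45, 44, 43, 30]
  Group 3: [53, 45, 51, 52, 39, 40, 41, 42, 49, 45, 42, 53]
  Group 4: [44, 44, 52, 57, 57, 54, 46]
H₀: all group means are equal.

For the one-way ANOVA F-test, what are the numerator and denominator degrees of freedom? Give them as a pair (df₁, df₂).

degrees of freedom = [3, 31]

k = 4 groups, N = 35 total
df = (k−1, N−k) = (4−1, 35−4) = (3, 31)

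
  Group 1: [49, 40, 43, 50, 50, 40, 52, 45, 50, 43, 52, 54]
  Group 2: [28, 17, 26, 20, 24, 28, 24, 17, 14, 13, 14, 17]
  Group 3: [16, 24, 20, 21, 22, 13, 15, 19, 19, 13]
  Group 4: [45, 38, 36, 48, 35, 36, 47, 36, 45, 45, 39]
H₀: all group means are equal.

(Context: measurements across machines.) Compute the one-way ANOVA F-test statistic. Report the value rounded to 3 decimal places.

Group means [47.33, 20.17, 18.20, 40.91], grand mean 32.044
SSB = Σnᵢ(x̄ᵢ−x̄)² = 7279.069; SSW = ΣΣ(x−x̄ᵢ)² = 992.842
MSB = 7279.069/3 = 2426.3562; MSW = 992.842/41 = 24.2157
F = MSB/MSW = 100.1978
df = (3, 41)

test statistic = 100.198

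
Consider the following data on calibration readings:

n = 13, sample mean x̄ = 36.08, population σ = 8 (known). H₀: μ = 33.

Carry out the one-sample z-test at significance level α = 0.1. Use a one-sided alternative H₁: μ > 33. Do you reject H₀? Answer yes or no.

reject H₀: yes

SE = σ/√n = 8/√13 = 2.2188
z = (x̄−μ₀)/SE = (36.08−33)/2.2188 = 1.3881
p-value (one-sided, H₁ greater) = 0.08255
At α=0.1: p < α → reject H₀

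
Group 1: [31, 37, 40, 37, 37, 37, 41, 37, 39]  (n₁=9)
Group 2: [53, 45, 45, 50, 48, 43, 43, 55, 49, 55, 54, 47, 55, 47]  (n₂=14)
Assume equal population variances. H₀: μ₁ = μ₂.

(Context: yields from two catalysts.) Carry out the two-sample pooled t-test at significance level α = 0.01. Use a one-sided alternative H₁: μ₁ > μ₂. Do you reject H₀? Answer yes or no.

x̄₁=37.333, s₁=2.828, n₁=9
x̄₂=49.214, s₂=4.492, n₂=14
s_p² = [8·2.828² + 13·4.492²]/21 = 15.5408
SE = √(s_p²·(1/9+1/14)) = 1.6843
t = (37.333−49.214)/1.6843 = -7.0540
df = 21
p-value (one-sided, H₁ greater) = 1.00000
At α=0.01: p ≥ α → fail to reject H₀

reject H₀: no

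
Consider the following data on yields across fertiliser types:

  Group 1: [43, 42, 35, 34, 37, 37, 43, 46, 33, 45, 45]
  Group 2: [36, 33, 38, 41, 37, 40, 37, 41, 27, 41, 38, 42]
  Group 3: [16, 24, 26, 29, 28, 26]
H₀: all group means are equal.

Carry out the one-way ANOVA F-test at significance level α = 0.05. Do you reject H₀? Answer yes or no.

reject H₀: yes

Group means [40.00, 37.58, 24.83], grand mean 35.862
SSB = Σnᵢ(x̄ᵢ−x̄)² = 953.698; SSW = ΣΣ(x−x̄ᵢ)² = 541.750
MSB = 953.698/2 = 476.8491; MSW = 541.750/26 = 20.8365
F = MSB/MSW = 22.8852
df = (2, 26)
p-value (upper-tail) = 0.00000
At α=0.05: p < α → reject H₀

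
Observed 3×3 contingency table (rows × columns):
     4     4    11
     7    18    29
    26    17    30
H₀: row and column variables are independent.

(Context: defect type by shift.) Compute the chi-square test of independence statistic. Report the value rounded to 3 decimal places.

test statistic = 9.359

Row totals [19, 54, 73], col totals [37, 39, 70], n=146
χ² = (4−4.82)²/4.82 + (4−5.08)²/5.08 + (11−9.11)²/9.11 + (7−13.68)²/13.68 + (18−14.42)²/14.42 + (29−25.89)²/25.89 + (26−18.50)²/18.50 + (17−19.50)²/19.50 + (30−35.00)²/35.00 = 9.3586
df = 4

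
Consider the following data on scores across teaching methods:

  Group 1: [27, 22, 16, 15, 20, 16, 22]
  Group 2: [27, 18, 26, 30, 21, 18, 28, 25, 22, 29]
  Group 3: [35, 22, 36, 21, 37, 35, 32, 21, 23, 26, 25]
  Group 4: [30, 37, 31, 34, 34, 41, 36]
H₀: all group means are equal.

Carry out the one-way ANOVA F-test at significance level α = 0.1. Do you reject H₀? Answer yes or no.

reject H₀: yes

Group means [19.71, 24.40, 28.45, 34.71], grand mean 26.800
SSB = Σnᵢ(x̄ᵢ−x̄)² = 877.616; SSW = ΣΣ(x−x̄ᵢ)² = 799.984
MSB = 877.616/3 = 292.5385; MSW = 799.984/31 = 25.8059
F = MSB/MSW = 11.3361
df = (3, 31)
p-value (upper-tail) = 0.00003
At α=0.1: p < α → reject H₀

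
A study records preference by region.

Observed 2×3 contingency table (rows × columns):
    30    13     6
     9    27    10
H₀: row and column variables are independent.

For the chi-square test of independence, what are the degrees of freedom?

df = (r−1)(c−1) = (2−1)·(3−1) = 2

degrees of freedom = 2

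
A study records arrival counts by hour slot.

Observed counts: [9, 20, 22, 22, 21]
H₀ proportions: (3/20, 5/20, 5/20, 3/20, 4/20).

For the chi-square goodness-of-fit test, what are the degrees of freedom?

degrees of freedom = 4

df = k − 1 = 5 − 1 = 4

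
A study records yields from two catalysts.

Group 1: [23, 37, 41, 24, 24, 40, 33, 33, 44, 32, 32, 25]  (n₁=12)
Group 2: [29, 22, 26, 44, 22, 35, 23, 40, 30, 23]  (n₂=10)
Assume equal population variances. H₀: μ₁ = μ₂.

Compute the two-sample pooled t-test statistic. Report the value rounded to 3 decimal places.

test statistic = 0.910

x̄₁=32.333, s₁=7.215, n₁=12
x̄₂=29.400, s₂=7.891, n₂=10
s_p² = [11·7.215² + 9·7.891²]/20 = 56.6533
SE = √(s_p²·(1/12+1/10)) = 3.2228
t = (32.333−29.400)/3.2228 = 0.9102
df = 20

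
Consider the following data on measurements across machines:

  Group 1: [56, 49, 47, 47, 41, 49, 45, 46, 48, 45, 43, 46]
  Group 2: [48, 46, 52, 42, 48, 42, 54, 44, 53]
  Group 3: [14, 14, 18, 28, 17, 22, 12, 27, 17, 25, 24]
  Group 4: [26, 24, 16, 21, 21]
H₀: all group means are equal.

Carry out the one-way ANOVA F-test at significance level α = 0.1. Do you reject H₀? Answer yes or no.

Group means [46.83, 47.67, 19.82, 21.60], grand mean 35.595
SSB = Σnᵢ(x̄ᵢ−x̄)² = 6544.416; SSW = ΣΣ(x−x̄ᵢ)² = 692.503
MSB = 6544.416/3 = 2181.4720; MSW = 692.503/33 = 20.9849
F = MSB/MSW = 103.9542
df = (3, 33)
p-value (upper-tail) = 0.00000
At α=0.1: p < α → reject H₀

reject H₀: yes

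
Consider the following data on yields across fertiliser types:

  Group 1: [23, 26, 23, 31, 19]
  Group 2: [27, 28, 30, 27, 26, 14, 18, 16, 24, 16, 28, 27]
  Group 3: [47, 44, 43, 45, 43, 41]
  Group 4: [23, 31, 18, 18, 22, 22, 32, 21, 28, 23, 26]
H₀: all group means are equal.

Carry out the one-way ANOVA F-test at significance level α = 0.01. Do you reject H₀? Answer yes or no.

reject H₀: yes

Group means [24.40, 23.42, 43.83, 24.00], grand mean 27.353
SSB = Σnᵢ(x̄ᵢ−x̄)² = 1982.815; SSW = ΣΣ(x−x̄ᵢ)² = 682.950
MSB = 1982.815/3 = 660.9382; MSW = 682.950/30 = 22.7650
F = MSB/MSW = 29.0331
df = (3, 30)
p-value (upper-tail) = 0.00000
At α=0.01: p < α → reject H₀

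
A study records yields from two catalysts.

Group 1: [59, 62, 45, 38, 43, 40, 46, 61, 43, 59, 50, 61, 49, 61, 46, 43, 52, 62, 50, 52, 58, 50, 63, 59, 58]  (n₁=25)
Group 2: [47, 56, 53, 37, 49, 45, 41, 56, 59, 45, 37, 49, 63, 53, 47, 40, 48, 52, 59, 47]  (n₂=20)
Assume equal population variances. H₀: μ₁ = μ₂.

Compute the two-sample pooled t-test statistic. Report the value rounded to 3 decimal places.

test statistic = 1.416

x̄₁=52.400, s₁=7.916, n₁=25
x̄₂=49.150, s₂=7.300, n₂=20
s_p² = [24·7.916² + 19·7.300²]/43 = 58.5244
SE = √(s_p²·(1/25+1/20)) = 2.2950
t = (52.400−49.150)/2.2950 = 1.4161
df = 43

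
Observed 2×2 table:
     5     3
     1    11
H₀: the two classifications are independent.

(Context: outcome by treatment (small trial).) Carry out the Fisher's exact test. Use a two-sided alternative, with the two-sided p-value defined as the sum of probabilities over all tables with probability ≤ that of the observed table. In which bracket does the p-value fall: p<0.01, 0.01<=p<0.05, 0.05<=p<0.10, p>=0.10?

Margins: r₁=8, r₂=12, c₁=6, c₂=14, n=20
p_obs = C(8,5)·C(12,1)/C(20,6); sum pmf over tables with pmf ≤ p_obs
p-value (two-sided) = 0.01806
→ bracket: 0.01<=p<0.05

p-value bracket: 0.01<=p<0.05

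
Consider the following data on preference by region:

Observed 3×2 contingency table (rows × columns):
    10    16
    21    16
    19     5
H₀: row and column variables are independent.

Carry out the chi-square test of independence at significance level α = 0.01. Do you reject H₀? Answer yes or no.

reject H₀: no

Row totals [26, 37, 24], col totals [50, 37], n=87
χ² = (10−14.94)²/14.94 + (16−11.06)²/11.06 + (21−21.26)²/21.26 + (16−15.74)²/15.74 + (19−13.79)²/13.79 + (5−10.21)²/10.21 = 8.4736
df = 2
p-value (upper-tail) = 0.01445
At α=0.01: p ≥ α → fail to reject H₀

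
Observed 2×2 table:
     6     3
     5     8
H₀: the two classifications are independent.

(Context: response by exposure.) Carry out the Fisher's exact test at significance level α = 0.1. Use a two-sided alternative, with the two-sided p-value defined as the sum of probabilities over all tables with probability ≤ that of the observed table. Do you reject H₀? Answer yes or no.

reject H₀: no

Margins: r₁=9, r₂=13, c₁=11, c₂=11, n=22
p_obs = C(9,6)·C(13,5)/C(22,11); sum pmf over tables with pmf ≤ p_obs
p-value (two-sided) = 0.38700
At α=0.1: p ≥ α → fail to reject H₀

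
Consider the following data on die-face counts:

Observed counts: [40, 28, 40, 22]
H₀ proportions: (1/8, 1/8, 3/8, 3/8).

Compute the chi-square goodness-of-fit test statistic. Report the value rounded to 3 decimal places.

n = 130; E_i = n·p_i = [16.25, 16.25, 48.75, 48.75]
χ² = (40−16.25)²/16.25 + (28−16.25)²/16.25 + (40−48.75)²/48.75 + (22−48.75)²/48.75 = 59.4564
df = 3

test statistic = 59.456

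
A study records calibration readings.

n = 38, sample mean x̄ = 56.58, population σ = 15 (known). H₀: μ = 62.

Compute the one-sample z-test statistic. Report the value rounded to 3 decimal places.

SE = σ/√n = 15/√38 = 2.4333
z = (x̄−μ₀)/SE = (56.58−62)/2.4333 = -2.2274

test statistic = -2.227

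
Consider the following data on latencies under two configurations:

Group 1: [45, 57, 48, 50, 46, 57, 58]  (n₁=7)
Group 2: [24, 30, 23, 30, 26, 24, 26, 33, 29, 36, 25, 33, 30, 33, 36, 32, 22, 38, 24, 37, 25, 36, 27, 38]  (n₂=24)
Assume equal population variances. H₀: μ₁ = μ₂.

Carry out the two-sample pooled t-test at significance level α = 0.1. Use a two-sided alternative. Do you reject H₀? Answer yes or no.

x̄₁=51.571, s₁=5.623, n₁=7
x̄₂=29.875, s₂=5.228, n₂=24
s_p² = [6·5.623² + 23·5.228²]/29 = 28.2186
SE = √(s_p²·(1/7+1/24)) = 2.2819
t = (51.571−29.875)/2.2819 = 9.5081
df = 29
p-value (two-sided) = 0.00000
At α=0.1: p < α → reject H₀

reject H₀: yes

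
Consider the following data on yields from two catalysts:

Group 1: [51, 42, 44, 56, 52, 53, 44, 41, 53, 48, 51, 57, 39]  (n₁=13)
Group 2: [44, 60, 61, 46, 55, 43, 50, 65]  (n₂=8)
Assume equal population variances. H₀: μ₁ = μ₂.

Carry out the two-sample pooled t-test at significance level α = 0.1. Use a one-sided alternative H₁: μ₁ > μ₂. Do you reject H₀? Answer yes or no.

reject H₀: no

x̄₁=48.538, s₁=5.939, n₁=13
x̄₂=53.000, s₂=8.452, n₂=8
s_p² = [12·5.939² + 7·8.452²]/19 = 48.5911
SE = √(s_p²·(1/13+1/8)) = 3.1324
t = (48.538−53.000)/3.1324 = -1.4243
df = 19
p-value (one-sided, H₁ greater) = 0.91472
At α=0.1: p ≥ α → fail to reject H₀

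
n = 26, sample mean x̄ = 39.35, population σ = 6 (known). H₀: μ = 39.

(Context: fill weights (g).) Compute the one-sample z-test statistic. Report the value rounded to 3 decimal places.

SE = σ/√n = 6/√26 = 1.1767
z = (x̄−μ₀)/SE = (39.35−39)/1.1767 = 0.2974

test statistic = 0.297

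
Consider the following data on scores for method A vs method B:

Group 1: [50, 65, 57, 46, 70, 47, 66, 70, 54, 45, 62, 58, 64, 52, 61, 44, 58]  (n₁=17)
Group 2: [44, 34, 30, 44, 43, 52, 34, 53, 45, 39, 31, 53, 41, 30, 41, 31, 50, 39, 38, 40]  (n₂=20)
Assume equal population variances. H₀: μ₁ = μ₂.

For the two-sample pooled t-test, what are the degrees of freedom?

degrees of freedom = 35

df = n₁ + n₂ − 2 = 17 + 20 − 2 = 35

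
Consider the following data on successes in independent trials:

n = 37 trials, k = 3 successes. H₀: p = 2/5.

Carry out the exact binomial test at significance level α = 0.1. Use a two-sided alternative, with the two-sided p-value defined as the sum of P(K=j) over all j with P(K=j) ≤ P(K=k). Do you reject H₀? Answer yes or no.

Exact binomial: n=37, k=3, p₀=2/5=0.4000
P(X=j) = C(n,j)·p₀^j·(1−p₀)^(n−j); p = Σ P(X=j) over j with P(X=j) ≤ P(X=3)
p-value (two-sided) = 0.00003
At α=0.1: p < α → reject H₀

reject H₀: yes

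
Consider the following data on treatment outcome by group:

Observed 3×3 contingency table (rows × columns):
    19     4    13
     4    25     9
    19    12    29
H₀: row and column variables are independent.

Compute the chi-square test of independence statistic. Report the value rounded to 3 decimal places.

test statistic = 36.347

Row totals [36, 38, 60], col totals [42, 41, 51], n=134
χ² = (19−11.28)²/11.28 + (4−11.01)²/11.01 + (13−13.70)²/13.70 + (4−11.91)²/11.91 + (25−11.63)²/11.63 + (9−14.46)²/14.46 + (19−18.81)²/18.81 + (12−18.36)²/18.36 + (29−22.84)²/22.84 = 36.3472
df = 4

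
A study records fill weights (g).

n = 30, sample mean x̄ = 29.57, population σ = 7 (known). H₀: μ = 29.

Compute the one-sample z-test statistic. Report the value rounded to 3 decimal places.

SE = σ/√n = 7/√30 = 1.2780
z = (x̄−μ₀)/SE = (29.57−29)/1.2780 = 0.4460

test statistic = 0.446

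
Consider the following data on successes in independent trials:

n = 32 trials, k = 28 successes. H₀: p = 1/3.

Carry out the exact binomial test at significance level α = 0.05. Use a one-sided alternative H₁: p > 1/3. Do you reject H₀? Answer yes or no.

reject H₀: yes

Exact binomial: n=32, k=28, p₀=1/3=0.3333
P(X≥28) from Σ C(n,i)·p₀^i·(1−p₀)^(n−i)
p-value (one-sided, H₁ greater) = 0.00000
At α=0.05: p < α → reject H₀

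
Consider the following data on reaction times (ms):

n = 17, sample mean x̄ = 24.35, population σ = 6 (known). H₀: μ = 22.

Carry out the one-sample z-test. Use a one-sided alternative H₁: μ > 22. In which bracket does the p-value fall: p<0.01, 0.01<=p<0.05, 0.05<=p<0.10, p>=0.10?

SE = σ/√n = 6/√17 = 1.4552
z = (x̄−μ₀)/SE = (24.35−22)/1.4552 = 1.6149
p-value (one-sided, H₁ greater) = 0.05317
→ bracket: 0.05<=p<0.10

p-value bracket: 0.05<=p<0.10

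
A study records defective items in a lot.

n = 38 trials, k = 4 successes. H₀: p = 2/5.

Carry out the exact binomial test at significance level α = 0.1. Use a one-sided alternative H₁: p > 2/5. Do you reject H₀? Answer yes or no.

Exact binomial: n=38, k=4, p₀=2/5=0.4000
P(X≥4) from Σ C(n,i)·p₀^i·(1−p₀)^(n−i)
p-value (one-sided, H₁ greater) = 0.99999
At α=0.1: p ≥ α → fail to reject H₀

reject H₀: no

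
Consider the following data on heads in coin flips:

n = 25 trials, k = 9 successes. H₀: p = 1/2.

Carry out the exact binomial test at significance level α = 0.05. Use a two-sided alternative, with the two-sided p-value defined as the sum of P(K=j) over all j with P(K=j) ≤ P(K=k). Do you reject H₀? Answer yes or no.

Exact binomial: n=25, k=9, p₀=1/2=0.5000
P(X=j) = C(n,j)·p₀^j·(1−p₀)^(n−j); p = Σ P(X=j) over j with P(X=j) ≤ P(X=9)
p-value (two-sided) = 0.22952
At α=0.05: p ≥ α → fail to reject H₀

reject H₀: no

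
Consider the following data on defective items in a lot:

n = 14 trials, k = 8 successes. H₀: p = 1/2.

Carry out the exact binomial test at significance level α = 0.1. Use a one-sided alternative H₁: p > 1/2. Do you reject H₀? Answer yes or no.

Exact binomial: n=14, k=8, p₀=1/2=0.5000
P(X≥8) from Σ C(n,i)·p₀^i·(1−p₀)^(n−i)
p-value (one-sided, H₁ greater) = 0.39526
At α=0.1: p ≥ α → fail to reject H₀

reject H₀: no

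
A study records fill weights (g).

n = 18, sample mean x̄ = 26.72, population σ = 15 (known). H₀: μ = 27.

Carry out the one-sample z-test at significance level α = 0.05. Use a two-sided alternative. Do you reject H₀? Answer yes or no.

SE = σ/√n = 15/√18 = 3.5355
z = (x̄−μ₀)/SE = (26.72−27)/3.5355 = -0.0792
p-value (two-sided) = 0.93688
At α=0.05: p ≥ α → fail to reject H₀

reject H₀: no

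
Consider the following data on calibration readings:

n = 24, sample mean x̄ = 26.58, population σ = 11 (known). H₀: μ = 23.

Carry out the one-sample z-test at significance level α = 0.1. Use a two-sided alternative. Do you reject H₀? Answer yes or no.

reject H₀: no

SE = σ/√n = 11/√24 = 2.2454
z = (x̄−μ₀)/SE = (26.58−23)/2.2454 = 1.5944
p-value (two-sided) = 0.11085
At α=0.1: p ≥ α → fail to reject H₀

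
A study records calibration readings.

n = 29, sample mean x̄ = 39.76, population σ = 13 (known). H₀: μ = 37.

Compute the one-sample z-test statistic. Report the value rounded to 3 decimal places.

SE = σ/√n = 13/√29 = 2.4140
z = (x̄−μ₀)/SE = (39.76−37)/2.4140 = 1.1433

test statistic = 1.143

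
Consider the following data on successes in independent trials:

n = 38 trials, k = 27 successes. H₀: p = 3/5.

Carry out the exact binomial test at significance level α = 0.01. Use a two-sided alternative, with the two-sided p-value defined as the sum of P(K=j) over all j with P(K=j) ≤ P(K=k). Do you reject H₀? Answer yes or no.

reject H₀: no

Exact binomial: n=38, k=27, p₀=3/5=0.6000
P(X=j) = C(n,j)·p₀^j·(1−p₀)^(n−j); p = Σ P(X=j) over j with P(X=j) ≤ P(X=27)
p-value (two-sided) = 0.18726
At α=0.01: p ≥ α → fail to reject H₀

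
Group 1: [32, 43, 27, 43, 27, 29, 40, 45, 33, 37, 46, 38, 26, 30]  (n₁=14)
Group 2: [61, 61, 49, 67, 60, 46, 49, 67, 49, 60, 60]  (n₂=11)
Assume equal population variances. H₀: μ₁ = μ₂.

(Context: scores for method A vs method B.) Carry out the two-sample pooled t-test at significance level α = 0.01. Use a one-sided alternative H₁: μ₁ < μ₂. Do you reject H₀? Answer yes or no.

reject H₀: yes

x̄₁=35.429, s₁=7.165, n₁=14
x̄₂=57.182, s₂=7.561, n₂=11
s_p² = [13·7.165² + 10·7.561²]/23 = 53.8724
SE = √(s_p²·(1/14+1/11)) = 2.9573
t = (35.429−57.182)/2.9573 = -7.3558
df = 23
p-value (one-sided, H₁ less) = 0.00000
At α=0.01: p < α → reject H₀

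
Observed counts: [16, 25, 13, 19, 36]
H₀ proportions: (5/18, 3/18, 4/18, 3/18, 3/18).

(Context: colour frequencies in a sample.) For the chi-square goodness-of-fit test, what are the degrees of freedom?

df = k − 1 = 5 − 1 = 4

degrees of freedom = 4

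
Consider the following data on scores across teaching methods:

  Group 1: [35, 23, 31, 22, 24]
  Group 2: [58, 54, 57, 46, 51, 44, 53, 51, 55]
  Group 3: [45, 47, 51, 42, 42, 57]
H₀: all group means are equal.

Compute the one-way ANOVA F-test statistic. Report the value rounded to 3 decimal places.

Group means [27.00, 52.11, 47.33], grand mean 44.400
SSB = Σnᵢ(x̄ᵢ−x̄)² = 2100.578; SSW = ΣΣ(x−x̄ᵢ)² = 476.222
MSB = 2100.578/2 = 1050.2889; MSW = 476.222/17 = 28.0131
F = MSB/MSW = 37.4928
df = (2, 17)

test statistic = 37.493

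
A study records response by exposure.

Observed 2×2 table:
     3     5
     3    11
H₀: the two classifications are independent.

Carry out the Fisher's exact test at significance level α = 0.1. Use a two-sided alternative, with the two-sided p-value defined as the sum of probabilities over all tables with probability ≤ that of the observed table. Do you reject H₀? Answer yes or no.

reject H₀: no

Margins: r₁=8, r₂=14, c₁=6, c₂=16, n=22
p_obs = C(8,3)·C(14,3)/C(22,6); sum pmf over tables with pmf ≤ p_obs
p-value (two-sided) = 0.62436
At α=0.1: p ≥ α → fail to reject H₀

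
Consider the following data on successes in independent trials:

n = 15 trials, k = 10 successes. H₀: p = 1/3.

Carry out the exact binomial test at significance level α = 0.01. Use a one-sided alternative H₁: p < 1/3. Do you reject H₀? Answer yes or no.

reject H₀: no

Exact binomial: n=15, k=10, p₀=1/3=0.3333
P(X≤10) from Σ C(n,i)·p₀^i·(1−p₀)^(n−i)
p-value (one-sided, H₁ less) = 0.99819
At α=0.01: p ≥ α → fail to reject H₀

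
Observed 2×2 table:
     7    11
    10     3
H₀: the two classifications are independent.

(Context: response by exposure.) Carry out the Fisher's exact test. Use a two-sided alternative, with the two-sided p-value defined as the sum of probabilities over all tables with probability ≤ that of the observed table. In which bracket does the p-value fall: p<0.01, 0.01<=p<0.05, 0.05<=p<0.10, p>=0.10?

Margins: r₁=18, r₂=13, c₁=17, c₂=14, n=31
p_obs = C(18,7)·C(13,10)/C(31,17); sum pmf over tables with pmf ≤ p_obs
p-value (two-sided) = 0.06686
→ bracket: 0.05<=p<0.10

p-value bracket: 0.05<=p<0.10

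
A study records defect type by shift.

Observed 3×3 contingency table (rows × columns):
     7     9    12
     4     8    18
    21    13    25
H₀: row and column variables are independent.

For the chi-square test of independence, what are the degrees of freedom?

degrees of freedom = 4

df = (r−1)(c−1) = (3−1)·(3−1) = 4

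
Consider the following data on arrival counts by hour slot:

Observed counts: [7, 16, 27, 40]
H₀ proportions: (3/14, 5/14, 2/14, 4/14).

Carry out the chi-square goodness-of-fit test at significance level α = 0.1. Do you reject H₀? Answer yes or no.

reject H₀: yes

n = 90; E_i = n·p_i = [19.29, 32.14, 12.86, 25.71]
χ² = (7−19.29)²/19.29 + (16−32.14)²/32.14 + (27−12.86)²/12.86 + (40−25.71)²/25.71 = 39.4274
df = 3
p-value (upper-tail) = 0.00000
At α=0.1: p < α → reject H₀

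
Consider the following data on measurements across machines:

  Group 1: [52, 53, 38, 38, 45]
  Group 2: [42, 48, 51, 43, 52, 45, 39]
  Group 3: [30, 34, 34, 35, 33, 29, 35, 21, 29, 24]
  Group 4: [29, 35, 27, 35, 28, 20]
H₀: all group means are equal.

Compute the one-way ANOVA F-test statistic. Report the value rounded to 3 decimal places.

test statistic = 18.779

Group means [45.20, 45.71, 30.40, 29.00], grand mean 36.571
SSB = Σnᵢ(x̄ᵢ−x̄)² = 1682.229; SSW = ΣΣ(x−x̄ᵢ)² = 716.629
MSB = 1682.229/3 = 560.7429; MSW = 716.629/24 = 29.8595
F = MSB/MSW = 18.7794
df = (3, 24)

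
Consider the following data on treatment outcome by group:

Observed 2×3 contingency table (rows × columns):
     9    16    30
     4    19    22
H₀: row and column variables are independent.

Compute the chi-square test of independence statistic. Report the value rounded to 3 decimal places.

test statistic = 2.435

Row totals [55, 45], col totals [13, 35, 52], n=100
χ² = (9−7.15)²/7.15 + (16−19.25)²/19.25 + (30−28.60)²/28.60 + (4−5.85)²/5.85 + (19−15.75)²/15.75 + (22−23.40)²/23.40 = 2.4353
df = 2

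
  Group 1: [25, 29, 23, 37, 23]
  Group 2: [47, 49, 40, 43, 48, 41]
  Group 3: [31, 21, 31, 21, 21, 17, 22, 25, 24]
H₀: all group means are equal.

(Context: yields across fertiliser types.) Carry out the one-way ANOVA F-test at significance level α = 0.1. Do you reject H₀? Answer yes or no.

Group means [27.40, 44.67, 23.67], grand mean 30.900
SSB = Σnᵢ(x̄ᵢ−x̄)² = 1669.267; SSW = ΣΣ(x−x̄ᵢ)² = 390.533
MSB = 1669.267/2 = 834.6333; MSW = 390.533/17 = 22.9725
F = MSB/MSW = 36.3318
df = (2, 17)
p-value (upper-tail) = 0.00000
At α=0.1: p < α → reject H₀

reject H₀: yes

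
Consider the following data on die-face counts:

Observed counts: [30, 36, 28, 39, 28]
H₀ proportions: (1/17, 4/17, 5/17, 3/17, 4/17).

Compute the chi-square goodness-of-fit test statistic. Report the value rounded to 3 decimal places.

n = 161; E_i = n·p_i = [9.47, 37.88, 47.35, 28.41, 37.88]
χ² = (30−9.47)²/9.47 + (36−37.88)²/37.88 + (28−47.35)²/47.35 + (39−28.41)²/28.41 + (28−37.88)²/37.88 = 59.0286
df = 4

test statistic = 59.029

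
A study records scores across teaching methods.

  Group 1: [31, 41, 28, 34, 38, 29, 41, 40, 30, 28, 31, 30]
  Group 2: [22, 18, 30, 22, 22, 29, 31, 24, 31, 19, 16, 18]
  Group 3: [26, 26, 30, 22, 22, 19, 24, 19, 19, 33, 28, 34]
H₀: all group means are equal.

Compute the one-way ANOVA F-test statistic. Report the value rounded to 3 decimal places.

test statistic = 12.012

Group means [33.42, 23.50, 25.17], grand mean 27.361
SSB = Σnᵢ(x̄ᵢ−x̄)² = 676.722; SSW = ΣΣ(x−x̄ᵢ)² = 929.583
MSB = 676.722/2 = 338.3611; MSW = 929.583/33 = 28.1692
F = MSB/MSW = 12.0117
df = (2, 33)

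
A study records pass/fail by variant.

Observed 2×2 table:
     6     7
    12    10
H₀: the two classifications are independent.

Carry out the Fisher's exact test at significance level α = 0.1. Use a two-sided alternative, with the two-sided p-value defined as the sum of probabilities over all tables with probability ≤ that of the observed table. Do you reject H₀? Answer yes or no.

reject H₀: no

Margins: r₁=13, r₂=22, c₁=18, c₂=17, n=35
p_obs = C(13,6)·C(22,12)/C(35,18); sum pmf over tables with pmf ≤ p_obs
p-value (two-sided) = 0.73322
At α=0.1: p ≥ α → fail to reject H₀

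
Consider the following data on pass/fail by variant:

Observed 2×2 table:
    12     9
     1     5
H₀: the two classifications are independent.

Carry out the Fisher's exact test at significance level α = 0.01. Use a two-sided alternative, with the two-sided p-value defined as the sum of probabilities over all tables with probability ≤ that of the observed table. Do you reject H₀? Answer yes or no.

reject H₀: no

Margins: r₁=21, r₂=6, c₁=13, c₂=14, n=27
p_obs = C(21,12)·C(6,1)/C(27,13); sum pmf over tables with pmf ≤ p_obs
p-value (two-sided) = 0.16473
At α=0.01: p ≥ α → fail to reject H₀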